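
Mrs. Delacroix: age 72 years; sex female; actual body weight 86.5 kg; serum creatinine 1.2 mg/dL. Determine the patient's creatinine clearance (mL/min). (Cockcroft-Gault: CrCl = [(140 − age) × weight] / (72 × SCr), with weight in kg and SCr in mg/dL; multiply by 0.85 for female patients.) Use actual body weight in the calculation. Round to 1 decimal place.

CrCl = (140 − 72) × 86.5 / (72 × 1.2) × 0.85 = 5882.0 / 86.40 × 0.85 ≈ 57.9 mL/min

57.9 mL/min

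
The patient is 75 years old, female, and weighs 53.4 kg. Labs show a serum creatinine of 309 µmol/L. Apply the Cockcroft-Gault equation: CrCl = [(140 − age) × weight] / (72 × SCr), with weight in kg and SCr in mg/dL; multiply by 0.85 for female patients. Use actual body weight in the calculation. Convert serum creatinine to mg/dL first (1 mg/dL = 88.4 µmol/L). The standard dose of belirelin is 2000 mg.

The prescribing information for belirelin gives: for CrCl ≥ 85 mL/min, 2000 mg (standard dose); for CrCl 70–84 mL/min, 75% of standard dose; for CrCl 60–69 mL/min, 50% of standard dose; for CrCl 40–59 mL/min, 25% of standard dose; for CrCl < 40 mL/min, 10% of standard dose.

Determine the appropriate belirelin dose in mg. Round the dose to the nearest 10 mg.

200 mg

SCr = 309 / 88.4 = 3.495 mg/dL
CrCl = (140 − 75) × 53.4 / (72 × 3.495) × 0.85 = 3471.0 / 251.64 × 0.85 ≈ 11.7 mL/min
CrCl ≈ 12 mL/min → bracket < 40 mL/min.
10% of 2000 mg = 200 mg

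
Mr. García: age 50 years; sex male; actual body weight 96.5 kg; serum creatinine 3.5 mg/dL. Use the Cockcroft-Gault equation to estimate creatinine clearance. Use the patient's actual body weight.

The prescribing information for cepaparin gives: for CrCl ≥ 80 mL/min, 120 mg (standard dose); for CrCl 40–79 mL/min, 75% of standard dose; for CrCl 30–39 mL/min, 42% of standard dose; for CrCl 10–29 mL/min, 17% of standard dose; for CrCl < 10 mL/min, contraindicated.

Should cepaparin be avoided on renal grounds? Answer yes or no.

CrCl = (140 − 50) × 96.5 / (72 × 3.5) = 8685.0 / 252.00 ≈ 34.5 mL/min
CrCl ≈ 34 mL/min, which is ≥ 10 mL/min.

no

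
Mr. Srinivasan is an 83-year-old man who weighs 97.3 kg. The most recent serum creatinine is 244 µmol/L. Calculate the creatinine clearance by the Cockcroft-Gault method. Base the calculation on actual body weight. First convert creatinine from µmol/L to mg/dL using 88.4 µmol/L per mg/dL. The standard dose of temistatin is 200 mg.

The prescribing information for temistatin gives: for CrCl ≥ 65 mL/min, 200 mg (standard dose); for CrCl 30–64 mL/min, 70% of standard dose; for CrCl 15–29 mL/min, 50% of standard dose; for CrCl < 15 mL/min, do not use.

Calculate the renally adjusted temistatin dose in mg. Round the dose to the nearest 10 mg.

SCr = 244 / 88.4 = 2.76 mg/dL
CrCl = (140 − 83) × 97.3 / (72 × 2.76) = 5546.1 / 198.72 ≈ 27.9 mL/min
CrCl ≈ 28 mL/min → bracket 15–29 mL/min.
50% of 200 mg = 100 mg

100 mg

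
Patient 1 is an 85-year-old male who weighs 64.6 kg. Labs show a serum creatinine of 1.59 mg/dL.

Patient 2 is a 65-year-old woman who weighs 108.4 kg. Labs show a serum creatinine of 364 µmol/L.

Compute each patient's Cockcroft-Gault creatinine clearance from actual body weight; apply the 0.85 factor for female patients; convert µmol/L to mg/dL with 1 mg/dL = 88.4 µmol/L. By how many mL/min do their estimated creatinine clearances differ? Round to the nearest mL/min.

8 mL/min

Patient 1: CrCl = (140 − 85) × 64.6 / (72 × 1.59) = 3553.0 / 114.48 ≈ 31.0 mL/min
Patient 2: SCr = 364 / 88.4 = 4.118 mg/dL
Patient 2: CrCl = (140 − 65) × 108.4 / (72 × 4.118) × 0.85 = 8130.0 / 296.50 × 0.85 ≈ 23.3 mL/min
|31.0 − 23.3| = 7.7 mL/min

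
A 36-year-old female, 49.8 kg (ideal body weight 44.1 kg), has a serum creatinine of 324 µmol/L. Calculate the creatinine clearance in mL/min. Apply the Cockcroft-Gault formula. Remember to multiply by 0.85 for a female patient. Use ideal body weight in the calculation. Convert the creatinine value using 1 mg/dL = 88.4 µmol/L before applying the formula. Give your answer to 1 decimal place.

14.8 mL/min

SCr = 324 / 88.4 = 3.665 mg/dL
CrCl = (140 − 36) × 44.1 / (72 × 3.665) × 0.85 = 4586.4 / 263.88 × 0.85 ≈ 14.8 mL/min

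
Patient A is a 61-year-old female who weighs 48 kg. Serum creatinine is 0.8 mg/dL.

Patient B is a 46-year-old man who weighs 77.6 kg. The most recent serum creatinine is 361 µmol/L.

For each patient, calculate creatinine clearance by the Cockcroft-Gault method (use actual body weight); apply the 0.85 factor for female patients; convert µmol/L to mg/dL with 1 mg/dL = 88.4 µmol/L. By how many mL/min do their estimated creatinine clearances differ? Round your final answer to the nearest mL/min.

31 mL/min

Patient A: CrCl = (140 − 61) × 48 / (72 × 0.8) × 0.85 = 3792.0 / 57.60 × 0.85 ≈ 56.0 mL/min
Patient B: SCr = 361 / 88.4 = 4.084 mg/dL
Patient B: CrCl = (140 − 46) × 77.6 / (72 × 4.084) = 7294.4 / 294.05 ≈ 24.8 mL/min
|56.0 − 24.8| = 31.2 mL/min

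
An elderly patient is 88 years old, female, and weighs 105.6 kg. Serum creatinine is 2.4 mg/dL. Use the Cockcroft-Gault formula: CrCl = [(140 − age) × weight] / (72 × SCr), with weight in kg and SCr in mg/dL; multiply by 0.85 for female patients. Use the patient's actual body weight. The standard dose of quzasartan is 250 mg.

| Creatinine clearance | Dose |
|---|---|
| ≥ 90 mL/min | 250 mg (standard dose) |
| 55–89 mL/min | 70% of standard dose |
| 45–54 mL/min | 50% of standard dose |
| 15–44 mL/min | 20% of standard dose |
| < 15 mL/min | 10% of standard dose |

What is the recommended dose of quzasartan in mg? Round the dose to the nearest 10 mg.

CrCl = (140 − 88) × 105.6 / (72 × 2.4) × 0.85 = 5491.2 / 172.80 × 0.85 ≈ 27.0 mL/min
CrCl ≈ 27 mL/min → bracket 15–44 mL/min.
20% of 250 mg = 50 mg

50 mg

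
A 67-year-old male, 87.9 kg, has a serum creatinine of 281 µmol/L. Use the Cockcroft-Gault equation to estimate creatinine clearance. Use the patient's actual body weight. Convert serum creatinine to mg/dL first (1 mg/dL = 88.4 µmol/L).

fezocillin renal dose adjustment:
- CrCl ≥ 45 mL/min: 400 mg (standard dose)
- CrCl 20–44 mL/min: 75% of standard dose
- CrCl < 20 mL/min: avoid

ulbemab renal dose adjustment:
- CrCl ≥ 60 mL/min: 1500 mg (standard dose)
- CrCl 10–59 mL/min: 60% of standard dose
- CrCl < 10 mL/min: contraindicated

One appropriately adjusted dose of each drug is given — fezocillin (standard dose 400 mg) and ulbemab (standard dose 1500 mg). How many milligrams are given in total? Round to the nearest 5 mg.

1200 mg

SCr = 281 / 88.4 = 3.179 mg/dL
CrCl = (140 − 67) × 87.9 / (72 × 3.179) = 6416.7 / 228.89 ≈ 28.0 mL/min
CrCl ≈ 28 mL/min.
fezocillin: 20–44 mL/min → 75% of 400 mg = 300 mg.
ulbemab: 10–59 mL/min → 60% of 1500 mg = 900 mg.
Total = 300 + 900 = 1200 mg.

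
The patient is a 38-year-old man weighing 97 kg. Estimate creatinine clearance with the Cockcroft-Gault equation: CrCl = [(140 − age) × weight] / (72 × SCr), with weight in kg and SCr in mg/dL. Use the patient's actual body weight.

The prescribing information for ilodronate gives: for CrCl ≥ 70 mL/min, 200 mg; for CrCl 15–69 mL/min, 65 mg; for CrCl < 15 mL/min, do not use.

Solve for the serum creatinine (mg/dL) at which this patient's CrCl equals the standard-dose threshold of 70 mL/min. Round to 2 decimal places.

Standard dose requires CrCl ≥ 70 mL/min.
Set (140 − 38) × 97 / (72 × SCr) = 70
SCr = (140 − 38) × 97 / (72 × 70) = 1.963 mg/dL

1.96 mg/dL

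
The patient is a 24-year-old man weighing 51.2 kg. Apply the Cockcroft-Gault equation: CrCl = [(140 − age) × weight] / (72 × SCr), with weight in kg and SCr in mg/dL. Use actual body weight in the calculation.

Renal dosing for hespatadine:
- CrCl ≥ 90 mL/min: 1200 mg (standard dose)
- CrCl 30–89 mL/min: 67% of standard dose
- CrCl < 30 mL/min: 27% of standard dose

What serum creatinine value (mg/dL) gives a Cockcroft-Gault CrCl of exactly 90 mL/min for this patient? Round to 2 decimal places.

Standard dose requires CrCl ≥ 90 mL/min.
Set (140 − 24) × 51.2 / (72 × SCr) = 90
SCr = (140 − 24) × 51.2 / (72 × 90) = 0.917 mg/dL

0.92 mg/dL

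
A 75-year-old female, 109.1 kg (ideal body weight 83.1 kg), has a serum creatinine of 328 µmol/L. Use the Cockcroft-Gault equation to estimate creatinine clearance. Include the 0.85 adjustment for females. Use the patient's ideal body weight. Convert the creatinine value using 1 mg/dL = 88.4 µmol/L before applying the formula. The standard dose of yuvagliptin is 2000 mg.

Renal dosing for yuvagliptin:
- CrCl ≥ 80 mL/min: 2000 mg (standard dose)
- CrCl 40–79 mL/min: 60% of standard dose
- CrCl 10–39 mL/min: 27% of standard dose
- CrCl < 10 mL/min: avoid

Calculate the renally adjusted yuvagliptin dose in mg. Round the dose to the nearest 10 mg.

SCr = 328 / 88.4 = 3.71 mg/dL
CrCl = (140 − 75) × 83.1 / (72 × 3.71) × 0.85 = 5401.5 / 267.12 × 0.85 ≈ 17.2 mL/min
CrCl ≈ 17 mL/min → bracket 10–39 mL/min.
27% of 2000 mg = 540 mg

540 mg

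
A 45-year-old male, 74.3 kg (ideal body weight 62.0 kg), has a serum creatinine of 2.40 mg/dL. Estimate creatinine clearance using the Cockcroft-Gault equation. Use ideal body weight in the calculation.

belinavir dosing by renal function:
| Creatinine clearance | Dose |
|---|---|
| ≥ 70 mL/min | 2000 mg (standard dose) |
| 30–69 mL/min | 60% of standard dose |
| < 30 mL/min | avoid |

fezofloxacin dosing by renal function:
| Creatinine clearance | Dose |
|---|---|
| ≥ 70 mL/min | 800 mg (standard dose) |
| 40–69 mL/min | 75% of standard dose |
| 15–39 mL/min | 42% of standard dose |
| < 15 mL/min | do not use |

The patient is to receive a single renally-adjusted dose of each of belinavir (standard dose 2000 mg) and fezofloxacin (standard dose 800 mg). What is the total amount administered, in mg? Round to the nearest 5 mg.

CrCl = (140 − 45) × 62 / (72 × 2.4) = 5890.0 / 172.80 ≈ 34.1 mL/min
CrCl ≈ 34 mL/min.
belinavir: 30–69 mL/min → 60% of 2000 mg = 1200 mg.
fezofloxacin: 15–39 mL/min → 42% of 800 mg = 336 mg.
Total = 1200 + 336 = 1536 mg.

1535 mg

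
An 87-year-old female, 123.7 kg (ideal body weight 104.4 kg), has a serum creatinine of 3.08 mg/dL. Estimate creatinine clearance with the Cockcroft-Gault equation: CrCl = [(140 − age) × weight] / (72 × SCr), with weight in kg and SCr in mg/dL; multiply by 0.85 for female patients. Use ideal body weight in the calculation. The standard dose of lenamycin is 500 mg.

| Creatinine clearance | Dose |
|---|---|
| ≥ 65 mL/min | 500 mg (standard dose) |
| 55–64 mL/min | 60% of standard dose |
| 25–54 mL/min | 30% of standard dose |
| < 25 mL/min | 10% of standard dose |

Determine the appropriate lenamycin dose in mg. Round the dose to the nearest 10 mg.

CrCl = (140 − 87) × 104.4 / (72 × 3.08) × 0.85 = 5533.2 / 221.76 × 0.85 ≈ 21.2 mL/min
CrCl ≈ 21 mL/min → bracket < 25 mL/min.
10% of 500 mg = 50 mg

50 mg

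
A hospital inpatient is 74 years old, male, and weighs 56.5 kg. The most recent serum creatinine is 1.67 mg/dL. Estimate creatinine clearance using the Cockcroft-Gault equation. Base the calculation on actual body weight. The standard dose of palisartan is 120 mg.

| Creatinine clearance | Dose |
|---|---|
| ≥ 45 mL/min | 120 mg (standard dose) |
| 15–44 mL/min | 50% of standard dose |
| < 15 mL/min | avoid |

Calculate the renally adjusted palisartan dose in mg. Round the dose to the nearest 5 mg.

CrCl = (140 − 74) × 56.5 / (72 × 1.67) = 3729.0 / 120.24 ≈ 31.0 mL/min
CrCl ≈ 31 mL/min → bracket 15–44 mL/min.
50% of 120 mg = 60 mg

60 mg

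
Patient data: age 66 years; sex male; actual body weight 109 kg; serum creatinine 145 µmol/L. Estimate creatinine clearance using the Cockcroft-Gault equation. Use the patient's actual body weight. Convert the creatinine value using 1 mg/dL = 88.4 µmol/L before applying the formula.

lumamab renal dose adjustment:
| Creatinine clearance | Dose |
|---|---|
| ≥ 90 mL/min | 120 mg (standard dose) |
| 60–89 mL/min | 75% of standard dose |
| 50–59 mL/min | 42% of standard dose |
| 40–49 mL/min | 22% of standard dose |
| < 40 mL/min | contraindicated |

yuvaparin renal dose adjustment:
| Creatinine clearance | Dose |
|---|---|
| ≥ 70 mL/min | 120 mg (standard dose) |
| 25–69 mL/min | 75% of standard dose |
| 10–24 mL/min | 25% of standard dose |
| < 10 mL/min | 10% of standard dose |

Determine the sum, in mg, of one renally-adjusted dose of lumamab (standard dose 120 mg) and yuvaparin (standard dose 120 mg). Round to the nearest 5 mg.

180 mg

SCr = 145 / 88.4 = 1.64 mg/dL
CrCl = (140 − 66) × 109 / (72 × 1.64) = 8066.0 / 118.08 ≈ 68.3 mL/min
CrCl ≈ 68 mL/min.
lumamab: 60–89 mL/min → 75% of 120 mg = 90 mg.
yuvaparin: 25–69 mL/min → 75% of 120 mg = 90 mg.
Total = 90 + 90 = 180 mg.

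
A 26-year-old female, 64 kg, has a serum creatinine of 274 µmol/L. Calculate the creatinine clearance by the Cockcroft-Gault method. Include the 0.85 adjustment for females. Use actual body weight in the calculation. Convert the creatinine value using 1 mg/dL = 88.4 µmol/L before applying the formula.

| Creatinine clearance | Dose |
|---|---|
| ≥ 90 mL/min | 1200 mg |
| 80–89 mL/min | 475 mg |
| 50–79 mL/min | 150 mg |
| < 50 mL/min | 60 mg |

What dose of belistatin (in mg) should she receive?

60 mg

SCr = 274 / 88.4 = 3.1 mg/dL
CrCl = (140 − 26) × 64 / (72 × 3.1) × 0.85 = 7296.0 / 223.20 × 0.85 ≈ 27.8 mL/min
CrCl ≈ 28 mL/min → bracket < 50 mL/min.
Dose for this bracket: 60 mg.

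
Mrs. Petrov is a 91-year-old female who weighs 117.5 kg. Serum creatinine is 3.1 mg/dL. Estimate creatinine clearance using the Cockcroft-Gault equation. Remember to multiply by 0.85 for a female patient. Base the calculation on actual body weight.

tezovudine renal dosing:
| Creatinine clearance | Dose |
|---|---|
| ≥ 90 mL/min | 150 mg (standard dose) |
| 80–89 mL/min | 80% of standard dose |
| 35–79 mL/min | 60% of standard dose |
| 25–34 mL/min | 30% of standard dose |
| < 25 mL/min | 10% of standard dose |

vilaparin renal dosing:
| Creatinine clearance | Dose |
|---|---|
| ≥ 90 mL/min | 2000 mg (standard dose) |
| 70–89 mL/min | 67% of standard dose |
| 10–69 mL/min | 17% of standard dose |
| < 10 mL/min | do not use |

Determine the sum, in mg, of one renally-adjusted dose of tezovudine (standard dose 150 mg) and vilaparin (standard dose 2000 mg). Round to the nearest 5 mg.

355 mg

CrCl = (140 − 91) × 117.5 / (72 × 3.1) × 0.85 = 5757.5 / 223.20 × 0.85 ≈ 21.9 mL/min
CrCl ≈ 22 mL/min.
tezovudine: < 25 mL/min → 10% of 150 mg = 15 mg.
vilaparin: 10–69 mL/min → 17% of 2000 mg = 340 mg.
Total = 15 + 340 = 355 mg.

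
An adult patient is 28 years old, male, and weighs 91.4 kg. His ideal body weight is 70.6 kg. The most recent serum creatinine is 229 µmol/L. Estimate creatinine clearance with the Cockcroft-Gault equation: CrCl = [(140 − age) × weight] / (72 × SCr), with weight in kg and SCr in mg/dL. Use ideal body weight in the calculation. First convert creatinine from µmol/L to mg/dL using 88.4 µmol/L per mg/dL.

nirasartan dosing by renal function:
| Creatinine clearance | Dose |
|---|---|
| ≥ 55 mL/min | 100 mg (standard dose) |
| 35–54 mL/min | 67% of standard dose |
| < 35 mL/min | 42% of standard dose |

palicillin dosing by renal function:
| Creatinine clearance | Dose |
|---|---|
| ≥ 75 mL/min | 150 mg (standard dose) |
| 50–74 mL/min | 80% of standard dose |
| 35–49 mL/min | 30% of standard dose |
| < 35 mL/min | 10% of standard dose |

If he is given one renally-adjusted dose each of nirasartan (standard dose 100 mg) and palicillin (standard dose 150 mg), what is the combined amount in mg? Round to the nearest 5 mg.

SCr = 229 / 88.4 = 2.59 mg/dL
CrCl = (140 − 28) × 70.6 / (72 × 2.59) = 7907.2 / 186.48 ≈ 42.4 mL/min
CrCl ≈ 42 mL/min.
nirasartan: 35–54 mL/min → 67% of 100 mg = 67 mg.
palicillin: 35–49 mL/min → 30% of 150 mg = 45 mg.
Total = 67 + 45 = 112 mg.

110 mg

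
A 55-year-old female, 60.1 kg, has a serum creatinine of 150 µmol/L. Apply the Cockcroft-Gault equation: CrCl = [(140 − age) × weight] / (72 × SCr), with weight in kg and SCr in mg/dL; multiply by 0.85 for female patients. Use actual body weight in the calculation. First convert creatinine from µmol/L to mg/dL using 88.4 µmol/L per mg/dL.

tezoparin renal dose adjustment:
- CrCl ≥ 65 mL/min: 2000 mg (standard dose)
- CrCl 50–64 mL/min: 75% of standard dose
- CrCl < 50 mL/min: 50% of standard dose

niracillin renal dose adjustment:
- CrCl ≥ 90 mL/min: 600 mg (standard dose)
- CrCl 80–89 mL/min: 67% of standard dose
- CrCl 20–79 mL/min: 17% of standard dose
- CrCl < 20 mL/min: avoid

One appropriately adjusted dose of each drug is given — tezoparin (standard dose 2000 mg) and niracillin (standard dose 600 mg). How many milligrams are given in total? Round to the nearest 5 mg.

1100 mg

SCr = 150 / 88.4 = 1.697 mg/dL
CrCl = (140 − 55) × 60.1 / (72 × 1.697) × 0.85 = 5108.5 / 122.18 × 0.85 ≈ 35.5 mL/min
CrCl ≈ 36 mL/min.
tezoparin: < 50 mL/min → 50% of 2000 mg = 1000 mg.
niracillin: 20–79 mL/min → 17% of 600 mg = 102 mg.
Total = 1000 + 102 = 1102 mg.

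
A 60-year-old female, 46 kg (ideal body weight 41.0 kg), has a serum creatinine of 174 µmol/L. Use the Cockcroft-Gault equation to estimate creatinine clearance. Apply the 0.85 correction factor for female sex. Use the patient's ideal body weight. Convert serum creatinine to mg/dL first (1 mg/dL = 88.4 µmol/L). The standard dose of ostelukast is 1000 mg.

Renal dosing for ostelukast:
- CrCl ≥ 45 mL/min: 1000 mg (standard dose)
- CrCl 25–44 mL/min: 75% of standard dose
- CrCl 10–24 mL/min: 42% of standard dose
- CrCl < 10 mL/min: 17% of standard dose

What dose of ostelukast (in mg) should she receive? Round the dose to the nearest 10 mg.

SCr = 174 / 88.4 = 1.968 mg/dL
CrCl = (140 − 60) × 41 / (72 × 1.968) × 0.85 = 3280.0 / 141.70 × 0.85 ≈ 19.7 mL/min
CrCl ≈ 20 mL/min → bracket 10–24 mL/min.
42% of 1000 mg = 420 mg

420 mg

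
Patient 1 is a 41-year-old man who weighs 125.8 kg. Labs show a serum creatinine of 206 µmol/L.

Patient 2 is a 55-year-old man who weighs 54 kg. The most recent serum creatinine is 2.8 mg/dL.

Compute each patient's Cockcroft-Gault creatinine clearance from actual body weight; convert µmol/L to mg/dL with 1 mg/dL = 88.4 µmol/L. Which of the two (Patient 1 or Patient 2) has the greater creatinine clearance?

Patient 1: SCr = 206 / 88.4 = 2.33 mg/dL
Patient 1: CrCl = (140 − 41) × 125.8 / (72 × 2.33) = 12454.2 / 167.76 ≈ 74.2 mL/min
Patient 2: CrCl = (140 − 55) × 54 / (72 × 2.8) = 4590.0 / 201.60 ≈ 22.8 mL/min
74.2 vs 22.8 mL/min → Patient 1 is higher.

Patient 1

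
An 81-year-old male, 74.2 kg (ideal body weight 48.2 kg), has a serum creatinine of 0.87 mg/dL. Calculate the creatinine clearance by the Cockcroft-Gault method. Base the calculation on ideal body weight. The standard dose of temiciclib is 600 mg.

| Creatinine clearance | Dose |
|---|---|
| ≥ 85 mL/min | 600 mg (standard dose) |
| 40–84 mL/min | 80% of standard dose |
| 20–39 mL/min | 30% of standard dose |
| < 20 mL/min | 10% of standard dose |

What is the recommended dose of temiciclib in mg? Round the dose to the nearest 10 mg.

CrCl = (140 − 81) × 48.2 / (72 × 0.87) = 2843.8 / 62.64 ≈ 45.4 mL/min
CrCl ≈ 45 mL/min → bracket 40–84 mL/min.
80% of 600 mg = 480 mg

480 mg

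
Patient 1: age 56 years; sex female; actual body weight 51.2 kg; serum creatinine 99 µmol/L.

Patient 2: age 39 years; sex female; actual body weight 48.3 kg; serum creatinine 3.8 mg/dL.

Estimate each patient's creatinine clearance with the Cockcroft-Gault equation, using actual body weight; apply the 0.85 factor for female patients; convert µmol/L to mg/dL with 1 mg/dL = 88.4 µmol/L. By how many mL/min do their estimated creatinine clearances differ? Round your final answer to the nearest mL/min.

Patient 1: SCr = 99 / 88.4 = 1.12 mg/dL
Patient 1: CrCl = (140 − 56) × 51.2 / (72 × 1.12) × 0.85 = 4300.8 / 80.64 × 0.85 ≈ 45.3 mL/min
Patient 2: CrCl = (140 − 39) × 48.3 / (72 × 3.8) × 0.85 = 4878.3 / 273.60 × 0.85 ≈ 15.2 mL/min
|45.3 − 15.2| = 30.1 mL/min

30 mL/min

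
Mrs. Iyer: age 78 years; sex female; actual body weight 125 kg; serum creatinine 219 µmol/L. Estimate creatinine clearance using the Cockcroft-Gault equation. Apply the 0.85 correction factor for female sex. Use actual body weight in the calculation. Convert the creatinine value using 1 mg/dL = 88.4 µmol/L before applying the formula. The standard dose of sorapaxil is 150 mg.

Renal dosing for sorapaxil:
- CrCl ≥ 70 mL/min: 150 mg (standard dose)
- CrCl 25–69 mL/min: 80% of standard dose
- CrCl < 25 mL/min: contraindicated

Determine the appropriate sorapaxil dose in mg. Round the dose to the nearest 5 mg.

SCr = 219 / 88.4 = 2.477 mg/dL
CrCl = (140 − 78) × 125 / (72 × 2.477) × 0.85 = 7750.0 / 178.34 × 0.85 ≈ 36.9 mL/min
CrCl ≈ 37 mL/min → bracket 25–69 mL/min.
80% of 150 mg = 120 mg

120 mg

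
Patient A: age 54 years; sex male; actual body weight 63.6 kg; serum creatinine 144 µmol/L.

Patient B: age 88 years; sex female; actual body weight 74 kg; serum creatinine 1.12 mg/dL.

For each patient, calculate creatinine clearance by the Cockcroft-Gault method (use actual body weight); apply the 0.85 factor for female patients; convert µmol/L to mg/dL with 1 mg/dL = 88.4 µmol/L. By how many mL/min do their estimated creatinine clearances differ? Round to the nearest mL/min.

6 mL/min

Patient A: SCr = 144 / 88.4 = 1.629 mg/dL
Patient A: CrCl = (140 − 54) × 63.6 / (72 × 1.629) = 5469.6 / 117.29 ≈ 46.6 mL/min
Patient B: CrCl = (140 − 88) × 74 / (72 × 1.12) × 0.85 = 3848.0 / 80.64 × 0.85 ≈ 40.6 mL/min
|46.6 − 40.6| = 6.0 mL/min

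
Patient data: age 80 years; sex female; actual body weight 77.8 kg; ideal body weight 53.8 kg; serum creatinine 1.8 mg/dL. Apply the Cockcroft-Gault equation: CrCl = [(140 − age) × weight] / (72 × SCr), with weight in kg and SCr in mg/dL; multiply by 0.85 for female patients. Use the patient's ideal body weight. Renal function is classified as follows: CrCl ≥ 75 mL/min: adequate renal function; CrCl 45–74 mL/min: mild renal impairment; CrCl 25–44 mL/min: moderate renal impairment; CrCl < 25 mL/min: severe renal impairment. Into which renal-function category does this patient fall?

CrCl = (140 − 80) × 53.8 / (72 × 1.8) × 0.85 = 3228.0 / 129.60 × 0.85 ≈ 21.2 mL/min
21 mL/min falls in the 'severe renal impairment' range.

severe renal impairment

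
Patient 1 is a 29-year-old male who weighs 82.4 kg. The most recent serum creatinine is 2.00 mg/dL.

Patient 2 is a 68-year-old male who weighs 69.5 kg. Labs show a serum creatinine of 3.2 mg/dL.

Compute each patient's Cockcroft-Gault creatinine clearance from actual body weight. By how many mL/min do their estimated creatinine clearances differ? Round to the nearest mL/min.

42 mL/min

Patient 1: CrCl = (140 − 29) × 82.4 / (72 × 2) = 9146.4 / 144.00 ≈ 63.5 mL/min
Patient 2: CrCl = (140 − 68) × 69.5 / (72 × 3.2) = 5004.0 / 230.40 ≈ 21.7 mL/min
|63.5 − 21.7| = 41.8 mL/min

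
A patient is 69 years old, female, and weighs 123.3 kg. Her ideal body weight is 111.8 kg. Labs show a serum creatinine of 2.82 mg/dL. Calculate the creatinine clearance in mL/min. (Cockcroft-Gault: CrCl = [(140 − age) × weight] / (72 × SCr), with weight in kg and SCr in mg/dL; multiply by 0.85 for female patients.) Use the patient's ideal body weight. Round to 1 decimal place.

33.2 mL/min

CrCl = (140 − 69) × 111.8 / (72 × 2.82) × 0.85 = 7937.8 / 203.04 × 0.85 ≈ 33.2 mL/min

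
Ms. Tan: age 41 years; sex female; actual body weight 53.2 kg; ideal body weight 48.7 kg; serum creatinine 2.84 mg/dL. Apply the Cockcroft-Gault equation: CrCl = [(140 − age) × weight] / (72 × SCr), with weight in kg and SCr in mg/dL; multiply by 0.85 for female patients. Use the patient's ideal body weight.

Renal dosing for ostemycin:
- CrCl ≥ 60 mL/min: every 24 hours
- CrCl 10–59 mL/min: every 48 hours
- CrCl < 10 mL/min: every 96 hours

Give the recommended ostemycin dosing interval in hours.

every 48 hours

CrCl = (140 − 41) × 48.7 / (72 × 2.84) × 0.85 = 4821.3 / 204.48 × 0.85 ≈ 20.0 mL/min
CrCl ≈ 20 mL/min → bracket 10–59 mL/min → every 48 hours.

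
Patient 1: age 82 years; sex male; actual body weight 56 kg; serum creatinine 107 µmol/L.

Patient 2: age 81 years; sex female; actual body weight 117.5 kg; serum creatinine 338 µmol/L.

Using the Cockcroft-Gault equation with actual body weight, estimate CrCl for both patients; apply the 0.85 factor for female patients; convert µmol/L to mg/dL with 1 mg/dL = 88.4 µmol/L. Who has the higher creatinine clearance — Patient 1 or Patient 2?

Patient 1: SCr = 107 / 88.4 = 1.21 mg/dL
Patient 1: CrCl = (140 − 82) × 56 / (72 × 1.21) = 3248.0 / 87.12 ≈ 37.3 mL/min
Patient 2: SCr = 338 / 88.4 = 3.824 mg/dL
Patient 2: CrCl = (140 − 81) × 117.5 / (72 × 3.824) × 0.85 = 6932.5 / 275.33 × 0.85 ≈ 21.4 mL/min
37.3 vs 21.4 mL/min → Patient 1 is higher.

Patient 1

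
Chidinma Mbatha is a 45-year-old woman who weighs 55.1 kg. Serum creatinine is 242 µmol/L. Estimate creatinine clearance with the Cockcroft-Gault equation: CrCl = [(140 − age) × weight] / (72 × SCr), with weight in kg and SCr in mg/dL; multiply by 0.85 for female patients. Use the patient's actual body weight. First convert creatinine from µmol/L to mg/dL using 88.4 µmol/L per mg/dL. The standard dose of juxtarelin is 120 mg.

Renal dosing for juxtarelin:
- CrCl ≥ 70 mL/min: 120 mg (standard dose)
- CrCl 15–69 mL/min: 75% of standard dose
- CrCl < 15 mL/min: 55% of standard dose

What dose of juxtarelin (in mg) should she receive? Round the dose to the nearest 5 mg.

90 mg

SCr = 242 / 88.4 = 2.738 mg/dL
CrCl = (140 − 45) × 55.1 / (72 × 2.738) × 0.85 = 5234.5 / 197.14 × 0.85 ≈ 22.6 mL/min
CrCl ≈ 23 mL/min → bracket 15–69 mL/min.
75% of 120 mg = 90 mg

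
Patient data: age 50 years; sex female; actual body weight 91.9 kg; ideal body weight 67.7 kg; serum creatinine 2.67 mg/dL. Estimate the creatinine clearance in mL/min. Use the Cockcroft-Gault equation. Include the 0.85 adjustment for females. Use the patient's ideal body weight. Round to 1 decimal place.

CrCl = (140 − 50) × 67.7 / (72 × 2.67) × 0.85 = 6093.0 / 192.24 × 0.85 ≈ 26.9 mL/min

26.9 mL/min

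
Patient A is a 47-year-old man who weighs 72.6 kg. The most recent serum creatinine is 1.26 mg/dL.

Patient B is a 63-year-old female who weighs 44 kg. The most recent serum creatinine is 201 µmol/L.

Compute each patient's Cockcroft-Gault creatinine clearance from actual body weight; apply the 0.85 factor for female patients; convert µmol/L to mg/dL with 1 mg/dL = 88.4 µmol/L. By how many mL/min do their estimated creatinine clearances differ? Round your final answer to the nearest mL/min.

57 mL/min

Patient A: CrCl = (140 − 47) × 72.6 / (72 × 1.26) = 6751.8 / 90.72 ≈ 74.4 mL/min
Patient B: SCr = 201 / 88.4 = 2.274 mg/dL
Patient B: CrCl = (140 − 63) × 44 / (72 × 2.274) × 0.85 = 3388.0 / 163.73 × 0.85 ≈ 17.6 mL/min
|74.4 − 17.6| = 56.8 mL/min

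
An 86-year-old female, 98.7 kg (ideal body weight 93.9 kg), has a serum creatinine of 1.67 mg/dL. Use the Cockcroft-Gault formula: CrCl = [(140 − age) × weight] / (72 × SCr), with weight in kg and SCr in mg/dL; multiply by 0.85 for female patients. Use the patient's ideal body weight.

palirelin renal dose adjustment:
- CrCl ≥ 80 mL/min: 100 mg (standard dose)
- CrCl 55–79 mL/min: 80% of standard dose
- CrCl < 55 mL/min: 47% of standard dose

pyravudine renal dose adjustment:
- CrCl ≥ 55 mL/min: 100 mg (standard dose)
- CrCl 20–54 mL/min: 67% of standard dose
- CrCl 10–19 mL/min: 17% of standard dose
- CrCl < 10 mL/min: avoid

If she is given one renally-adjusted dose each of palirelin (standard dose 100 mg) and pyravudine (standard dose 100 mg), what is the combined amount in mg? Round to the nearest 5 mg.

CrCl = (140 − 86) × 93.9 / (72 × 1.67) × 0.85 = 5070.6 / 120.24 × 0.85 ≈ 35.8 mL/min
CrCl ≈ 36 mL/min.
palirelin: < 55 mL/min → 47% of 100 mg = 47 mg.
pyravudine: 20–54 mL/min → 67% of 100 mg = 67 mg.
Total = 47 + 67 = 114 mg.

115 mg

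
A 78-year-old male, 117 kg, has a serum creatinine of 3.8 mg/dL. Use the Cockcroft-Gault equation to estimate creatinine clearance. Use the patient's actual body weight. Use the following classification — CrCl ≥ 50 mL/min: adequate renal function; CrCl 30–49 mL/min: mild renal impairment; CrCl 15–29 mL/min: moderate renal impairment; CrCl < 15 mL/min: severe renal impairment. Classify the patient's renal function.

moderate renal impairment

CrCl = (140 − 78) × 117 / (72 × 3.8) = 7254.0 / 273.60 ≈ 26.5 mL/min
27 mL/min falls in the 'moderate renal impairment' range.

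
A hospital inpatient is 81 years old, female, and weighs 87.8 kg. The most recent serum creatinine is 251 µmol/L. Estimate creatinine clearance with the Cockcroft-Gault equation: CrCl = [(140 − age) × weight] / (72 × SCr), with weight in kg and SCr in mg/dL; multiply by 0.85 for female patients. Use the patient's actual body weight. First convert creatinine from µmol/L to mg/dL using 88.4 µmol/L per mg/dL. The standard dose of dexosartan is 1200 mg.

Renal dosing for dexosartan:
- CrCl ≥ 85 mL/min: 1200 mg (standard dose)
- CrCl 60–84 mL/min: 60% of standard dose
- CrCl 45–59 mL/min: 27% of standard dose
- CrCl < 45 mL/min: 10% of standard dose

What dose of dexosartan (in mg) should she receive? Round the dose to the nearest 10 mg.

120 mg

SCr = 251 / 88.4 = 2.839 mg/dL
CrCl = (140 − 81) × 87.8 / (72 × 2.839) × 0.85 = 5180.2 / 204.41 × 0.85 ≈ 21.5 mL/min
CrCl ≈ 22 mL/min → bracket < 45 mL/min.
10% of 1200 mg = 120 mg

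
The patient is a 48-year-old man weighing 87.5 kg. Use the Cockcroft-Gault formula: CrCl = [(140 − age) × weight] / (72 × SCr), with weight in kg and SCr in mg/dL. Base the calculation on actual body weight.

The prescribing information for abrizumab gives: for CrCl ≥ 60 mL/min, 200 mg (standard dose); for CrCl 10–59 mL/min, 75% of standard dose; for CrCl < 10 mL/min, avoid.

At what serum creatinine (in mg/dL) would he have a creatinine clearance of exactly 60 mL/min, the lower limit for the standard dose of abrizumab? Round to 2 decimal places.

Standard dose requires CrCl ≥ 60 mL/min.
Set (140 − 48) × 87.5 / (72 × SCr) = 60
SCr = (140 − 48) × 87.5 / (72 × 60) = 1.863 mg/dL

1.86 mg/dL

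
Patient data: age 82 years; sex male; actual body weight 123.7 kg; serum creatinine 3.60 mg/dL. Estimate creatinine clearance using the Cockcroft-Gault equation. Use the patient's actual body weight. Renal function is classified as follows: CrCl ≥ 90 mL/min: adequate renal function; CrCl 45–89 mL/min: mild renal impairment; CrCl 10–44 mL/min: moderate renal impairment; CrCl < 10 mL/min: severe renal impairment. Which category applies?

moderate renal impairment

CrCl = (140 − 82) × 123.7 / (72 × 3.6) = 7174.6 / 259.20 ≈ 27.7 mL/min
28 mL/min falls in the 'moderate renal impairment' range.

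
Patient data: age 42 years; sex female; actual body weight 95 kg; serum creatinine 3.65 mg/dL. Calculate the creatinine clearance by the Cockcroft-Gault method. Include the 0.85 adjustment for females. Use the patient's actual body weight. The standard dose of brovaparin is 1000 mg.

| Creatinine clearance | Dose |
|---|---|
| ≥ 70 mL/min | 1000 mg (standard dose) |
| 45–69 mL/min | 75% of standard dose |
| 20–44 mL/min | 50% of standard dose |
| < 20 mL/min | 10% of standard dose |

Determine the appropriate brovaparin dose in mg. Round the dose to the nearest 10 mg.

CrCl = (140 − 42) × 95 / (72 × 3.65) × 0.85 = 9310.0 / 262.80 × 0.85 ≈ 30.1 mL/min
CrCl ≈ 30 mL/min → bracket 20–44 mL/min.
50% of 1000 mg = 500 mg

500 mg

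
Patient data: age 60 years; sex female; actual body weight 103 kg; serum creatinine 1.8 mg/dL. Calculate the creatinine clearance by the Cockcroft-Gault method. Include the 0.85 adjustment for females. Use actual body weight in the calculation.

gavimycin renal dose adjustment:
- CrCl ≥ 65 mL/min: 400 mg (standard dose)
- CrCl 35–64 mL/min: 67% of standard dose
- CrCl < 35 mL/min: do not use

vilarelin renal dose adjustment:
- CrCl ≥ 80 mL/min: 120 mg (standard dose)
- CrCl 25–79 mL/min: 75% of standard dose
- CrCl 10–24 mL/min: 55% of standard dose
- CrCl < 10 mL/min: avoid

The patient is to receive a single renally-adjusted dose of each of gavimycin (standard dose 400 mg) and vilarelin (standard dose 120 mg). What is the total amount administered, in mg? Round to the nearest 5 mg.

360 mg

CrCl = (140 − 60) × 103 / (72 × 1.8) × 0.85 = 8240.0 / 129.60 × 0.85 ≈ 54.0 mL/min
CrCl ≈ 54 mL/min.
gavimycin: 35–64 mL/min → 67% of 400 mg = 268 mg.
vilarelin: 25–79 mL/min → 75% of 120 mg = 90 mg.
Total = 268 + 90 = 358 mg.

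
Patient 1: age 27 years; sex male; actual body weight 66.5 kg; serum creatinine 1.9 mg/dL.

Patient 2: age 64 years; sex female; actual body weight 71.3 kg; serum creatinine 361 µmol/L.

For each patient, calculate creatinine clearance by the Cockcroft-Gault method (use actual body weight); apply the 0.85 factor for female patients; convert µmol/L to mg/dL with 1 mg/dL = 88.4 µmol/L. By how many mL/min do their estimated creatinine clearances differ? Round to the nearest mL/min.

Patient 1: CrCl = (140 − 27) × 66.5 / (72 × 1.9) = 7514.5 / 136.80 ≈ 54.9 mL/min
Patient 2: SCr = 361 / 88.4 = 4.084 mg/dL
Patient 2: CrCl = (140 − 64) × 71.3 / (72 × 4.084) × 0.85 = 5418.8 / 294.05 × 0.85 ≈ 15.7 mL/min
|54.9 − 15.7| = 39.2 mL/min

39 mL/min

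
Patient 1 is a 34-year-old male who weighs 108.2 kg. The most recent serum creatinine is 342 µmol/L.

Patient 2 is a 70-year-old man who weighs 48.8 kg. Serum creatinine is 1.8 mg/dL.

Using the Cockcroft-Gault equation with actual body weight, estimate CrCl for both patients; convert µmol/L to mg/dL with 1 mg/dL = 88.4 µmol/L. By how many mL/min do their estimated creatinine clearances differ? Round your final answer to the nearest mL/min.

Patient 1: SCr = 342 / 88.4 = 3.869 mg/dL
Patient 1: CrCl = (140 − 34) × 108.2 / (72 × 3.869) = 11469.2 / 278.57 ≈ 41.2 mL/min
Patient 2: CrCl = (140 − 70) × 48.8 / (72 × 1.8) = 3416.0 / 129.60 ≈ 26.4 mL/min
|41.2 − 26.4| = 14.8 mL/min

15 mL/min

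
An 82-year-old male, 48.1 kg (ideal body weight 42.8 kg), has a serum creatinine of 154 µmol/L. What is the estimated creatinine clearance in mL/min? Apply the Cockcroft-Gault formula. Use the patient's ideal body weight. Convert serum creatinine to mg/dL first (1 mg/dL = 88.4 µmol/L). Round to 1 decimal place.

SCr = 154 / 88.4 = 1.742 mg/dL
CrCl = (140 − 82) × 42.8 / (72 × 1.742) = 2482.4 / 125.42 ≈ 19.8 mL/min

19.8 mL/min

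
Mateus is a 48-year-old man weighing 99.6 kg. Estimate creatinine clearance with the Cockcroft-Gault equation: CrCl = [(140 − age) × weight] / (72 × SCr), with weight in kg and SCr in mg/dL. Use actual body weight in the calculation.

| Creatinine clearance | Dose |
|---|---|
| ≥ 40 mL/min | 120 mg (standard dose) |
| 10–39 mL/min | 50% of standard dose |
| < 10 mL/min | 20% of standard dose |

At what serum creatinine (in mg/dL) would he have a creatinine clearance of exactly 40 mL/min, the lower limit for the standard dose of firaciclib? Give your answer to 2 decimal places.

3.18 mg/dL

Standard dose requires CrCl ≥ 40 mL/min.
Set (140 − 48) × 99.6 / (72 × SCr) = 40
SCr = (140 − 48) × 99.6 / (72 × 40) = 3.182 mg/dL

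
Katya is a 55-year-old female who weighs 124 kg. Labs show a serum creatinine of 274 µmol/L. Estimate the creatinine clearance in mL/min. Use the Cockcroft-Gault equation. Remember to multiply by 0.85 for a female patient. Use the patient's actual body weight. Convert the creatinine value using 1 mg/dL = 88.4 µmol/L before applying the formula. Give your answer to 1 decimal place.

SCr = 274 / 88.4 = 3.1 mg/dL
CrCl = (140 − 55) × 124 / (72 × 3.1) × 0.85 = 10540.0 / 223.20 × 0.85 ≈ 40.1 mL/min

40.1 mL/min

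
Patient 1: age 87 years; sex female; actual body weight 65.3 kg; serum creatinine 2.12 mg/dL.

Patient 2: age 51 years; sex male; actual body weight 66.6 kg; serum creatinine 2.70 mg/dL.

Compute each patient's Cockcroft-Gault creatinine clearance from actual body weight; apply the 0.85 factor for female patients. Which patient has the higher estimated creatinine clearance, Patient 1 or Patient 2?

Patient 2

Patient 1: CrCl = (140 − 87) × 65.3 / (72 × 2.12) × 0.85 = 3460.9 / 152.64 × 0.85 ≈ 19.3 mL/min
Patient 2: CrCl = (140 − 51) × 66.6 / (72 × 2.7) = 5927.4 / 194.40 ≈ 30.5 mL/min
19.3 vs 30.5 mL/min → Patient 2 is higher.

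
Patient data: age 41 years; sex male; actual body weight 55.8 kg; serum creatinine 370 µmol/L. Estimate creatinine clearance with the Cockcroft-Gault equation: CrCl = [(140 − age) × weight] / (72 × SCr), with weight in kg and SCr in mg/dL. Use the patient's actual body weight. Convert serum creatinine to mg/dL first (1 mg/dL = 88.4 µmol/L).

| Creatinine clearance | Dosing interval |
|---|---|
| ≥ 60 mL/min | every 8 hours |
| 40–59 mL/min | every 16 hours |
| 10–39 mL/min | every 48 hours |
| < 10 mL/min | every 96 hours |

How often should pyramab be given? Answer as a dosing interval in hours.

SCr = 370 / 88.4 = 4.186 mg/dL
CrCl = (140 − 41) × 55.8 / (72 × 4.186) = 5524.2 / 301.39 ≈ 18.3 mL/min
CrCl ≈ 18 mL/min → bracket 10–39 mL/min → every 48 hours.

every 48 hours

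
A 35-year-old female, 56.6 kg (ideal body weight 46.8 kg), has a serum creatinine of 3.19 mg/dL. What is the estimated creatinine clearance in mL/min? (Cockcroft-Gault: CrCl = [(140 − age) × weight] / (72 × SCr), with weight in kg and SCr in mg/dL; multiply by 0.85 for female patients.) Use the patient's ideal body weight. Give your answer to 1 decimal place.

18.2 mL/min

CrCl = (140 − 35) × 46.8 / (72 × 3.19) × 0.85 = 4914.0 / 229.68 × 0.85 ≈ 18.2 mL/min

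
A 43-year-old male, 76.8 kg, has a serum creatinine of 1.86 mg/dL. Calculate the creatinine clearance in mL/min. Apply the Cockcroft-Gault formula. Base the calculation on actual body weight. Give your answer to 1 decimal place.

CrCl = (140 − 43) × 76.8 / (72 × 1.86) = 7449.6 / 133.92 ≈ 55.6 mL/min

55.6 mL/min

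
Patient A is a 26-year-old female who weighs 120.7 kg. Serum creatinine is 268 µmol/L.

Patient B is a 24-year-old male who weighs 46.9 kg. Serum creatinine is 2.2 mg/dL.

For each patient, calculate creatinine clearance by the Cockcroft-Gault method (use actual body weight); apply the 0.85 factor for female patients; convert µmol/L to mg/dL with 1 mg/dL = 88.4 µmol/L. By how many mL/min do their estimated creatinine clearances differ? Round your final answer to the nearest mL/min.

Patient A: SCr = 268 / 88.4 = 3.032 mg/dL
Patient A: CrCl = (140 − 26) × 120.7 / (72 × 3.032) × 0.85 = 13759.8 / 218.30 × 0.85 ≈ 53.6 mL/min
Patient B: CrCl = (140 − 24) × 46.9 / (72 × 2.2) = 5440.4 / 158.40 ≈ 34.3 mL/min
|53.6 − 34.3| = 19.3 mL/min

19 mL/min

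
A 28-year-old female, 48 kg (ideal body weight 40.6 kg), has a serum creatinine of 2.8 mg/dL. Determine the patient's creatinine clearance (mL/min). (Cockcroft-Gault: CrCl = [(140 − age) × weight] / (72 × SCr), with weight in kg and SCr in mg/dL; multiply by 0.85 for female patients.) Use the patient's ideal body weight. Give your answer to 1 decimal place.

CrCl = (140 − 28) × 40.6 / (72 × 2.8) × 0.85 = 4547.2 / 201.60 × 0.85 ≈ 19.2 mL/min

19.2 mL/min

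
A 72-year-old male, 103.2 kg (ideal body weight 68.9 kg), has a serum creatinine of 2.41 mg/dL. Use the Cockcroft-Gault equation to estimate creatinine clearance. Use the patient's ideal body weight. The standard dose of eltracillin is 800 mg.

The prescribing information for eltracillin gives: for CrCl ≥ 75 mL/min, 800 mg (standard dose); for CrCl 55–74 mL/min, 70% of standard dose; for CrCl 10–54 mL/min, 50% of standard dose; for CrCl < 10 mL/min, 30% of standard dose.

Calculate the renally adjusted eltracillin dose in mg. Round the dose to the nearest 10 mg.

CrCl = (140 − 72) × 68.9 / (72 × 2.41) = 4685.2 / 173.52 ≈ 27.0 mL/min
CrCl ≈ 27 mL/min → bracket 10–54 mL/min.
50% of 800 mg = 400 mg

400 mg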